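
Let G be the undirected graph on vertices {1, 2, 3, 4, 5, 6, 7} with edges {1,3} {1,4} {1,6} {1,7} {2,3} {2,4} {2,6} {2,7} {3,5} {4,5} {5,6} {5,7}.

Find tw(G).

A width-3 tree decomposition is:
Bags: B1 = {1, 2, 5, 6}  B2 = {1, 2, 3, 5}  B3 = {1, 2, 5, 7}  B4 = {1, 2, 4, 5}
Tree: B1–B2, B2–B3, B3–B4
Every bag has size at most 4, so the width is 4 − 1 = 3 and tw(G) ≤ 3. For the lower bound: the 4 vertex sets {5,6}, {2,3}, {1}, {7} are disjoint, each induces a connected subgraph, and every pair is joined by at least one edge of G. Contracting each set to a single vertex therefore yields K_{4} as a minor, and since treewidth is minor-monotone, tw(G) ≥ tw(K_{4}) = 3. The upper and lower bounds meet at 3, so that is the treewidth.

3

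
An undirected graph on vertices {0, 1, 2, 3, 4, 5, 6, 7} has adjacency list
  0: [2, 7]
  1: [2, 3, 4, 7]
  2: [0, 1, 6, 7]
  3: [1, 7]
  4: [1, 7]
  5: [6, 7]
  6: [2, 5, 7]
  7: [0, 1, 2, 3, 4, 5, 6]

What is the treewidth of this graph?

A width-2 tree decomposition is:
Bags: B1 = {1, 2, 7}  B2 = {1, 3, 7}  B3 = {1, 4, 7}  B4 = {2, 6, 7}  B5 = {0, 2, 7}  B6 = {5, 6, 7}
Tree: B1–B2, B2–B3, B1–B4, B4–B5, B4–B6
Every bag has size at most 3, so the width is 3 − 1 = 2 and tw(G) ≤ 2. On the other hand G contains the 3-clique {0, 2, 7}. A clique must lie in a single bag of any decomposition, so no decomposition can have width below 2. Hence tw(G) = 2 exactly.

2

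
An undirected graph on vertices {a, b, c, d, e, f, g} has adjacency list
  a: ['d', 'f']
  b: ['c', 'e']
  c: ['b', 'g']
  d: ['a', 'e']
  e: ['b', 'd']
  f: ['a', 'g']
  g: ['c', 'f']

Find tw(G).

2

A width-2 tree decomposition is:
Bags: B1 = {b, c, e}  B2 = {c, e, g}  B3 = {e, f, g}  B4 = {a, e, f}  B5 = {a, d, e}
Tree: B1–B2, B2–B3, B3–B4, B4–B5
Each bag holds 3 vertices, so the decomposition has width 2, which upper-bounds the treewidth. Since e–b–c–g–f–a–d–e is a cycle in G, G is not acyclic. Forests are exactly the graphs of treewidth ≤ 1, so tw(G) ≥ 2. Therefore the treewidth is 2.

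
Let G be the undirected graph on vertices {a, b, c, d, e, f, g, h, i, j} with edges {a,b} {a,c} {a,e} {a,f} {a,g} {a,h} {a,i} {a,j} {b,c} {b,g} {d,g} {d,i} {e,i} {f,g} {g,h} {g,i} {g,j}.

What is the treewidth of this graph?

A width-2 tree decomposition is:
Bags: B1 = {a, b, g}  B2 = {a, f, g}  B3 = {a, g, i}  B4 = {d, g, i}  B5 = {a, g, j}  B6 = {a, b, c}  B7 = {a, e, i}  B8 = {a, g, h}
Tree: B1–B2, B2–B3, B3–B4, B3–B5, B1–B6, B3–B7, B5–B8
Each bag holds 3 vertices, so the decomposition has width 2, which upper-bounds the treewidth. For the lower bound, the 3 vertices {d, g, i} are pairwise adjacent, and any tree decomposition puts a clique entirely inside one bag — forcing width ≥ 2. Combining the bounds, tw(G) = 2.

2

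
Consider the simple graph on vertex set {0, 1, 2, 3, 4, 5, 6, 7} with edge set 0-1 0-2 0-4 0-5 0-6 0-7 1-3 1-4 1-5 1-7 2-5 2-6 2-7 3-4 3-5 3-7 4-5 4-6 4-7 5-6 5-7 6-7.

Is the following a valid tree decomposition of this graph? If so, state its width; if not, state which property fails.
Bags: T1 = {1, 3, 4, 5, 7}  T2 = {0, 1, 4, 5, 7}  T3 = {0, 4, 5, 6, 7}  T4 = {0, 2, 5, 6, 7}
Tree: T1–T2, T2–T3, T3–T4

Vertex coverage: the bags together contain {0, 1, 2, 3, 4, 5, 6, 7}, the full vertex set. Edge coverage: each edge of G has both endpoints in at least one bag. Running intersection: for every vertex, the bags containing it form a connected subtree. All three properties hold, so this is a valid tree decomposition of width max|bag| − 1 = 4, and hence tw(G) ≤ 4.

Yes; width 4.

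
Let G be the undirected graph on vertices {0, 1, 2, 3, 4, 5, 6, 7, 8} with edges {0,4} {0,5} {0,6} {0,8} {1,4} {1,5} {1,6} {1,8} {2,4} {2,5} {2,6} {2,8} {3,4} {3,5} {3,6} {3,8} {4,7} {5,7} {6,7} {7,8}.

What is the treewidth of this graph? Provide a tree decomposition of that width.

Treewidth 4.
Bags: B1 = {1, 4, 5, 6, 8}  B2 = {3, 4, 5, 6, 8}  B3 = {2, 4, 5, 6, 8}  B4 = {0, 4, 5, 6, 8}  B5 = {4, 5, 6, 7, 8}
Tree: B1–B2, B2–B3, B3–B4, B4–B5

Every bag has size at most 5, so the width is 5 − 1 = 4 and tw(G) ≤ 4. For the lower bound: the 5 vertex sets {1,5}, {3,6}, {2,8}, {4}, {0} are disjoint, each induces a connected subgraph, and every pair is joined by at least one edge of G. Contracting each set to a single vertex therefore yields K_{5} as a minor, and since treewidth is minor-monotone, tw(G) ≥ tw(K_{5}) = 4. The upper and lower bounds meet at 4, so that is the treewidth.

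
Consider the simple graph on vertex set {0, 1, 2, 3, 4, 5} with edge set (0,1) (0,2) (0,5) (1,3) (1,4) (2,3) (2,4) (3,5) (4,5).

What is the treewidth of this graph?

3

A width-3 tree decomposition is:
Bags: B1 = {1, 2, 3, 5}  B2 = {0, 1, 2, 5}  B3 = {1, 2, 4, 5}
Tree: B1–B2, B2–B3
Each bag holds 4 vertices, so the decomposition has width 3, which upper-bounds the treewidth. For the lower bound: the 4 vertex sets {1,3}, {0,5}, {2}, {4} are disjoint, each induces a connected subgraph, and every pair is joined by at least one edge of G. Contracting each set to a single vertex therefore yields K_{4} as a minor, and since treewidth is minor-monotone, tw(G) ≥ tw(K_{4}) = 3. Hence tw(G) = 3 exactly.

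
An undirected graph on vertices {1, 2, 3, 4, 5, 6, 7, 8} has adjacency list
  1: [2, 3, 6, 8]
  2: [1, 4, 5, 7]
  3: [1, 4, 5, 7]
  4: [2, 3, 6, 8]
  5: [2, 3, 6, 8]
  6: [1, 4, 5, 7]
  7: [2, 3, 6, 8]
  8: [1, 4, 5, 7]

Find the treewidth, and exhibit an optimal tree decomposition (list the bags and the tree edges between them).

Treewidth 4.
Bags: B1 = {1, 2, 3, 6, 8}  B2 = {2, 3, 6, 7, 8}  B3 = {2, 3, 5, 6, 8}  B4 = {2, 3, 4, 6, 8}
Tree: B1–B2, B2–B3, B3–B4

Every bag has size at most 5, so the width is 5 − 1 = 4 and tw(G) ≤ 4. For the lower bound: the 5 vertex sets {1,2}, {3,7}, {5,6}, {8}, {4} are disjoint, each induces a connected subgraph, and every pair is joined by at least one edge of G. Contracting each set to a single vertex therefore yields K_{5} as a minor, and since treewidth is minor-monotone, tw(G) ≥ tw(K_{5}) = 4. Therefore the treewidth is 4.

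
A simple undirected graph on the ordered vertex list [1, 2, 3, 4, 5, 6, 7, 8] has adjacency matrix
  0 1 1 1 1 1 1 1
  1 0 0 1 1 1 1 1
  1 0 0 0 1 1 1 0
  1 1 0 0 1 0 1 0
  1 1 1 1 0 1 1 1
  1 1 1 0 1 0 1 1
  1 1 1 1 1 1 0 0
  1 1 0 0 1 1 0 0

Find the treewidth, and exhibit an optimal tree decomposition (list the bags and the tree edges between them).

Treewidth 4.
One optimal decomposition is:
Bags: B1 = {1, 2, 5, 6, 7}  B2 = {1, 2, 4, 5, 7}  B3 = {1, 3, 5, 6, 7}  B4 = {1, 2, 5, 6, 8}
Tree: B1–B2, B1–B3, B1–B4

The largest bag has 5 vertices, giving width 4; this decomposition certifies tw(G) ≤ 4. For the lower bound, the 5 vertices {1, 2, 4, 5, 7} are pairwise adjacent, and any tree decomposition puts a clique entirely inside one bag — forcing width ≥ 4. Therefore the treewidth is 4.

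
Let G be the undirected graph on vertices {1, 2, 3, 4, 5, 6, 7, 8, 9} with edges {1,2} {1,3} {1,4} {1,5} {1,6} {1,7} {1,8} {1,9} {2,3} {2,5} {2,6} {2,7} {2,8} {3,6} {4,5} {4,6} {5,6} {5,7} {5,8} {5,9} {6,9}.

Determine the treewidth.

3

A width-3 tree decomposition is:
Bags: B1 = {1, 2, 5, 6}  B2 = {1, 5, 6, 9}  B3 = {1, 4, 5, 6}  B4 = {1, 2, 5, 7}  B5 = {1, 2, 5, 8}  B6 = {1, 2, 3, 6}
Tree: B1–B2, B1–B3, B1–B4, B1–B5, B1–B6
Every bag has size at most 4, so the width is 4 − 1 = 3 and tw(G) ≤ 3. For the lower bound, the 4 vertices {1, 2, 3, 6} are pairwise adjacent, and any tree decomposition puts a clique entirely inside one bag — forcing width ≥ 3. Therefore the treewidth is 3.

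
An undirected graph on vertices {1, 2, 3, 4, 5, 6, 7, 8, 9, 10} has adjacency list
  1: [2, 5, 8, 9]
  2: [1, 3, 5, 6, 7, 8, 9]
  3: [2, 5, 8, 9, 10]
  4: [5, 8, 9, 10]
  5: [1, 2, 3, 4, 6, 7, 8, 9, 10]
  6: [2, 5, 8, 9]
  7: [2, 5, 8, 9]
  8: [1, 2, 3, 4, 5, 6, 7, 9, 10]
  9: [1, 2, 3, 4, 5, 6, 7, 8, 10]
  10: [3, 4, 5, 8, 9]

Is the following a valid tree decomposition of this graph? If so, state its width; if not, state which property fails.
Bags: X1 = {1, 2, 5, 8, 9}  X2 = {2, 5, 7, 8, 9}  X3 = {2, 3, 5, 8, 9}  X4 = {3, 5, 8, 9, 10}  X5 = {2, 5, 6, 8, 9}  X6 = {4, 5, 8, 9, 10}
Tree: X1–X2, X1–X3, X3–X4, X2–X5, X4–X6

Yes; width 4.

Every vertex of G appears in some bag (union = {1, 2, 3, 4, 5, 6, 7, 8, 9, 10}); every edge is covered by a bag; and for each vertex v the set of bags containing v is connected in the bag tree. The decomposition is therefore valid. The largest bag has 5 vertices, so the width is 4.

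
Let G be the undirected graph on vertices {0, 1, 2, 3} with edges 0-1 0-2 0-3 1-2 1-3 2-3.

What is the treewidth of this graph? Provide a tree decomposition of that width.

A single bag containing all 4 vertices is trivially a valid decomposition of width 3. Conversely, {0, 1, 2, 3} is a clique of size 4, and the vertices of any clique must share a bag in every tree decomposition; so some bag has ≥ 4 vertices and tw(G) ≥ 3. The upper and lower bounds meet at 3, so that is the treewidth.

Treewidth 3.
Bags: B1 = {0, 1, 2, 3}
Tree: (single bag)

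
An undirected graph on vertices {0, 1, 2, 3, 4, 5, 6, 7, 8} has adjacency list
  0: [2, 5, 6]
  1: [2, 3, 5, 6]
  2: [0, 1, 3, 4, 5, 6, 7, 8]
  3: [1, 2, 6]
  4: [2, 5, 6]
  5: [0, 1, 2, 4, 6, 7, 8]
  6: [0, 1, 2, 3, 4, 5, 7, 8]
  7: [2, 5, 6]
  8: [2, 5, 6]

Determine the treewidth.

A width-3 tree decomposition is:
Bags: B1 = {2, 5, 6, 8}  B2 = {1, 2, 5, 6}  B3 = {2, 5, 6, 7}  B4 = {1, 2, 3, 6}  B5 = {2, 4, 5, 6}  B6 = {0, 2, 5, 6}
Tree: B1–B2, B1–B3, B2–B4, B1–B5, B2–B6
The largest bag has 4 vertices, giving width 3; this decomposition certifies tw(G) ≤ 3. For the lower bound, the 4 vertices {1, 2, 3, 6} are pairwise adjacent, and any tree decomposition puts a clique entirely inside one bag — forcing width ≥ 3. Therefore the treewidth is 3.

3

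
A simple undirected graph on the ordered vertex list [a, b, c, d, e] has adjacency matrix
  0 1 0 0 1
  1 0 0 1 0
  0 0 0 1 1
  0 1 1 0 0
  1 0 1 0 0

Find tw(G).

A width-2 tree decomposition is:
Bags: B1 = {c, d, e}  B2 = {b, d, e}  B3 = {a, b, e}
Tree: B1–B2, B2–B3
Every bag has size at most 3, so the width is 3 − 1 = 2 and tw(G) ≤ 2. The edges e–c–d–b–a–e form a cycle, so G is not a tree and its treewidth is at least 2. The upper and lower bounds meet at 2, so that is the treewidth.

2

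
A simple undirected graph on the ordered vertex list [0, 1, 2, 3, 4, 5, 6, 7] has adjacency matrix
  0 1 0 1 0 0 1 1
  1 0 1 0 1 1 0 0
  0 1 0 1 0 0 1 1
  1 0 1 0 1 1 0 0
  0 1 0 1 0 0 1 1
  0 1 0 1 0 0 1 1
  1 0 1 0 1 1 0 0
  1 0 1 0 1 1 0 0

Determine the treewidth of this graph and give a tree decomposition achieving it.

The largest bag has 5 vertices, giving width 4; this decomposition certifies tw(G) ≤ 4. For the lower bound: the 5 vertex sets {0,1}, {4,6}, {3,5}, {2}, {7} are disjoint, each induces a connected subgraph, and every pair is joined by at least one edge of G. Contracting each set to a single vertex therefore yields K_{5} as a minor, and since treewidth is minor-monotone, tw(G) ≥ tw(K_{5}) = 4. Combining the bounds, tw(G) = 4.

Treewidth 4.
Bags: B1 = {0, 1, 2, 4, 5}  B2 = {0, 2, 4, 5, 6}  B3 = {0, 2, 3, 4, 5}  B4 = {0, 2, 4, 5, 7}
Tree: B1–B2, B2–B3, B3–B4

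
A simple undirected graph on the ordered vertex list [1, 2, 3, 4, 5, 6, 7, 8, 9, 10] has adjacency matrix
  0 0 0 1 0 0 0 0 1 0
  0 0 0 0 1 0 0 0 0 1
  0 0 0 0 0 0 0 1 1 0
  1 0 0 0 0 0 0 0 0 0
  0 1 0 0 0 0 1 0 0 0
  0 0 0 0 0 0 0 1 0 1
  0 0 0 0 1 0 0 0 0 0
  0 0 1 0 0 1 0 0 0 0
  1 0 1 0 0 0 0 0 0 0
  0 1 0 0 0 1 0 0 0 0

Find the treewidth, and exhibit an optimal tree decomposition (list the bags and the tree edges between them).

Treewidth 1.
Bags: B1 = {1, 4}  B2 = {1, 9}  B3 = {3, 9}  B4 = {3, 8}  B5 = {6, 8}  B6 = {6, 10}  B7 = {2, 10}  B8 = {2, 5}  B9 = {5, 7}
Tree: B1–B2, B2–B3, B3–B4, B4–B5, B5–B6, B6–B7, B7–B8, B8–B9

The largest bag has 2 vertices, giving width 1; this decomposition certifies tw(G) ≤ 1. G has an edge, so its treewidth is at least 1. The upper and lower bounds meet at 1, so that is the treewidth.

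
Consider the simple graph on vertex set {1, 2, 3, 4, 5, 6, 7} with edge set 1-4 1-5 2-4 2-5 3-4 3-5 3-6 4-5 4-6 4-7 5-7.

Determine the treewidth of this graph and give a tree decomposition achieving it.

Treewidth 2.
One optimal decomposition is:
Bags: B1 = {4, 5, 7}  B2 = {2, 4, 5}  B3 = {1, 4, 5}  B4 = {3, 4, 5}  B5 = {3, 4, 6}
Tree: B1–B2, B1–B3, B2–B4, B4–B5

Each bag holds 3 vertices, so the decomposition has width 2, which upper-bounds the treewidth. On the other hand G contains the 3-clique {1, 4, 5}. A clique must lie in a single bag of any decomposition, so no decomposition can have width below 2. Therefore the treewidth is 2.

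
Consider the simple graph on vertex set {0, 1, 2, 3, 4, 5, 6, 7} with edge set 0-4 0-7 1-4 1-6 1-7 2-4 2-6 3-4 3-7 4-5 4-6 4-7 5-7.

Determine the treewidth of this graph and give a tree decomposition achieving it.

Treewidth 2.
One such decomposition:
Bags: B1 = {1, 4, 7}  B2 = {1, 4, 6}  B3 = {2, 4, 6}  B4 = {4, 5, 7}  B5 = {0, 4, 7}  B6 = {3, 4, 7}
Tree: B1–B2, B2–B3, B1–B4, B1–B5, B5–B6

Every bag has size at most 3, so the width is 3 − 1 = 2 and tw(G) ≤ 2. For the lower bound, the 3 vertices {2, 4, 6} are pairwise adjacent, and any tree decomposition puts a clique entirely inside one bag — forcing width ≥ 2. The upper and lower bounds meet at 2, so that is the treewidth.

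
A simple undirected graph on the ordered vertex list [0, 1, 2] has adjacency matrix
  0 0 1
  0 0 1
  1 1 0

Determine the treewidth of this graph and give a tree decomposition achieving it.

Treewidth 1.
One optimal decomposition is:
Bags: B1 = {0, 2}  B2 = {1, 2}
Tree: B1–B2

Each bag holds 2 vertices, so the decomposition has width 1, which upper-bounds the treewidth. Any graph with an edge has treewidth ≥ 1, and G has the edge 2–0. Combining the bounds, tw(G) = 1.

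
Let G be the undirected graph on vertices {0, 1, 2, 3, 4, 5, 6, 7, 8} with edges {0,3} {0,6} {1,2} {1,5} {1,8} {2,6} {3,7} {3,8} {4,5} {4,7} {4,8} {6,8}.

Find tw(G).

A width-3 tree decomposition is:
Bags: B1 = {1, 2, 4, 5}  B2 = {1, 2, 4, 8}  B3 = {2, 4, 6, 8}  B4 = {4, 6, 7, 8}  B5 = {3, 6, 7, 8}  B6 = {0, 3, 6, 7}
Tree: B1–B2, B2–B3, B3–B4, B4–B5, B5–B6
Every bag has size at most 4, so the width is 4 − 1 = 3 and tw(G) ≤ 3. For the lower bound: the 4 vertex sets {1,2,5}, {4}, {8}, {0,3,6,7} are disjoint, each induces a connected subgraph, and every pair is joined by at least one edge of G. Contracting each set to a single vertex therefore yields K_{4} as a minor, and since treewidth is minor-monotone, tw(G) ≥ tw(K_{4}) = 3. The upper and lower bounds meet at 3, so that is the treewidth.

3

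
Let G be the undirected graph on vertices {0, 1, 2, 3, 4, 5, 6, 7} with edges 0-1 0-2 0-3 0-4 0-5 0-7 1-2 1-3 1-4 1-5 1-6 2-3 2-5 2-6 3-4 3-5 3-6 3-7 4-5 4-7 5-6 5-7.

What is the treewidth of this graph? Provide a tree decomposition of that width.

The largest bag has 5 vertices, giving width 4; this decomposition certifies tw(G) ≤ 4. Conversely, {0, 1, 2, 3, 5} is a clique of size 5, and the vertices of any clique must share a bag in every tree decomposition; so some bag has ≥ 5 vertices and tw(G) ≥ 4. Combining the bounds, tw(G) = 4.

Treewidth 4.
One such decomposition:
Bags: B1 = {1, 2, 3, 5, 6}  B2 = {0, 1, 2, 3, 5}  B3 = {0, 1, 3, 4, 5}  B4 = {0, 3, 4, 5, 7}
Tree: B1–B2, B2–B3, B3–B4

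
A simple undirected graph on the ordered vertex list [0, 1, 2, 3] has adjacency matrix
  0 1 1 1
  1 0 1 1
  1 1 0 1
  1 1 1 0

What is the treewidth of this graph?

3

A width-3 tree decomposition is:
Bags: B1 = {0, 1, 2, 3}
Tree: (single bag)
With just one bag of size 4, the width is 4 − 1 = 3, so tw(G) ≤ 3. For the lower bound, the 4 vertices {0, 1, 2, 3} are pairwise adjacent, and any tree decomposition puts a clique entirely inside one bag — forcing width ≥ 3. Hence tw(G) = 3 exactly.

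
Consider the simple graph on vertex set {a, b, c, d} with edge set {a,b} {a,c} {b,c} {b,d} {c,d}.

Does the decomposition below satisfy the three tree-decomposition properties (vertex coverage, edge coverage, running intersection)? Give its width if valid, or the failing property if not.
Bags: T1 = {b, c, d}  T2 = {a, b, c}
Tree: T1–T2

Yes; width 2.

Vertex coverage: the bags together contain {a, b, c, d}, the full vertex set. Edge coverage: each edge of G has both endpoints in at least one bag. Running intersection: for every vertex, the bags containing it form a connected subtree. All three properties hold, so this is a valid tree decomposition of width max|bag| − 1 = 2, and hence tw(G) ≤ 2.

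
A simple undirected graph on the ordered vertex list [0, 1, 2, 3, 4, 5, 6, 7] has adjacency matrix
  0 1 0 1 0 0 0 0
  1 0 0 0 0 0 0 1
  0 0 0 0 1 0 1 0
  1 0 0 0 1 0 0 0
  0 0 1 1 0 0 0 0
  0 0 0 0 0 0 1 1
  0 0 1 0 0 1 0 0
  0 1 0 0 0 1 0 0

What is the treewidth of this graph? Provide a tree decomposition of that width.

The largest bag has 3 vertices, giving width 2; this decomposition certifies tw(G) ≤ 2. The edges 0–1–7–5–6–2–4–3–0 form a cycle, so G is not a tree and its treewidth is at least 2. Combining the bounds, tw(G) = 2.

Treewidth 2.
Bags: B1 = {0, 1, 7}  B2 = {0, 5, 7}  B3 = {0, 5, 6}  B4 = {0, 2, 6}  B5 = {0, 2, 4}  B6 = {0, 3, 4}
Tree: B1–B2, B2–B3, B3–B4, B4–B5, B5–B6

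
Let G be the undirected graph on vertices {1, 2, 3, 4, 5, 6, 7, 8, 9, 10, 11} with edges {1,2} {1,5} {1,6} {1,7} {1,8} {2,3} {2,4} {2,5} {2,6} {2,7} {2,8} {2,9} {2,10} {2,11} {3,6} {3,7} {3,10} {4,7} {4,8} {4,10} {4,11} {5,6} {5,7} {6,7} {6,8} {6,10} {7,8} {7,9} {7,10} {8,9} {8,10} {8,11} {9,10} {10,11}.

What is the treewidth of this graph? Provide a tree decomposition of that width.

Every bag has size at most 5, so the width is 5 − 1 = 4 and tw(G) ≤ 4. For the lower bound, the 5 vertices {2, 4, 8, 10, 11} are pairwise adjacent, and any tree decomposition puts a clique entirely inside one bag — forcing width ≥ 4. Combining the bounds, tw(G) = 4.

Treewidth 4.
Bags: B1 = {1, 2, 5, 6, 7}  B2 = {1, 2, 6, 7, 8}  B3 = {2, 6, 7, 8, 10}  B4 = {2, 3, 6, 7, 10}  B5 = {2, 7, 8, 9, 10}  B6 = {2, 4, 7, 8, 10}  B7 = {2, 4, 8, 10, 11}
Tree: B1–B2, B2–B3, B3–B4, B3–B5, B3–B6, B6–B7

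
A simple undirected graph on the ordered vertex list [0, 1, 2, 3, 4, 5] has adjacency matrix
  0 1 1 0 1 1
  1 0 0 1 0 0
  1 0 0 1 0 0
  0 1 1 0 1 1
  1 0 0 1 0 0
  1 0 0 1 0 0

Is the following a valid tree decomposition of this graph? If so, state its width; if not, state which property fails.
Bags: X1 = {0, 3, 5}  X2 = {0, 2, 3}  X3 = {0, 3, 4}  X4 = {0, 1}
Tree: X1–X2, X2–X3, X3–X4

No — edge (3,1) lies in no bag.

A tree decomposition must satisfy three properties: every vertex lies in some bag; for every edge, both endpoints lie together in some bag; and for every vertex, the bags containing it form a connected subtree. Here edge (3,1) lies in no bag, so the decomposition is invalid.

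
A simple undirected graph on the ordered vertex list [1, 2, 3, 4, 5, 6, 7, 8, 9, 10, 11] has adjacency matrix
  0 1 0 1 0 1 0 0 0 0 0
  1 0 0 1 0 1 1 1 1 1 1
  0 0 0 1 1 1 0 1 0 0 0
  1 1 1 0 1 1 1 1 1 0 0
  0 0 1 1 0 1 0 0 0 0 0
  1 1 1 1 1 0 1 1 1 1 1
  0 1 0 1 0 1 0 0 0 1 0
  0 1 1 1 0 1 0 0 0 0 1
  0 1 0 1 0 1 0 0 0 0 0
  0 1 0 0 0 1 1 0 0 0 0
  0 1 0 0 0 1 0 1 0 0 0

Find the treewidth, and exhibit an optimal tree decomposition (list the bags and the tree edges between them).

Every bag has size at most 4, so the width is 4 − 1 = 3 and tw(G) ≤ 3. For the lower bound, the 4 vertices {2, 6, 7, 10} are pairwise adjacent, and any tree decomposition puts a clique entirely inside one bag — forcing width ≥ 3. Hence tw(G) = 3 exactly.

Treewidth 3.
Bags: B1 = {2, 4, 6, 8}  B2 = {3, 4, 6, 8}  B3 = {2, 4, 6, 7}  B4 = {2, 4, 6, 9}  B5 = {2, 6, 8, 11}  B6 = {2, 6, 7, 10}  B7 = {3, 4, 5, 6}  B8 = {1, 2, 4, 6}
Tree: B1–B2, B1–B3, B3–B4, B1–B5, B3–B6, B2–B7, B1–B8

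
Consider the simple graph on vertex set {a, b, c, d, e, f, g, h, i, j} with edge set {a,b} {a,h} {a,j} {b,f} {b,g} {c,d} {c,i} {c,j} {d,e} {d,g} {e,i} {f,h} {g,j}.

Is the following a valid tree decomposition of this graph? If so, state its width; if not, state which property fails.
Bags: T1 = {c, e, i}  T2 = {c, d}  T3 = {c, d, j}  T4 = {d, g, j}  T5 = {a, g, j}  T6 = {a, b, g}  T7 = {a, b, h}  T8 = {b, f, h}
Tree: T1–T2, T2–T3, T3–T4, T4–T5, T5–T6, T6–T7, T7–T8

No — edge (e,d) lies in no bag.

A tree decomposition must satisfy three properties: every vertex lies in some bag; for every edge, both endpoints lie together in some bag; and for every vertex, the bags containing it form a connected subtree. Here edge (e,d) lies in no bag, so the decomposition is invalid.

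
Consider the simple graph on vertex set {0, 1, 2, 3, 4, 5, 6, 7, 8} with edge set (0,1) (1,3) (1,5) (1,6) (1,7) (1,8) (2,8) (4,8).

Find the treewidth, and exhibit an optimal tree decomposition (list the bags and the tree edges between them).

Each bag holds 2 vertices, so the decomposition has width 1, which upper-bounds the treewidth. Since G has at least one edge (e.g. 1–7), it is not an edgeless graph, so tw(G) ≥ 1. The upper and lower bounds meet at 1, so that is the treewidth.

Treewidth 1.
Bags: B1 = {1, 7}  B2 = {1, 5}  B3 = {1, 3}  B4 = {1, 8}  B5 = {2, 8}  B6 = {4, 8}  B7 = {0, 1}  B8 = {1, 6}
Tree: B1–B2, B1–B3, B1–B4, B4–B5, B4–B6, B1–B7, B1–B8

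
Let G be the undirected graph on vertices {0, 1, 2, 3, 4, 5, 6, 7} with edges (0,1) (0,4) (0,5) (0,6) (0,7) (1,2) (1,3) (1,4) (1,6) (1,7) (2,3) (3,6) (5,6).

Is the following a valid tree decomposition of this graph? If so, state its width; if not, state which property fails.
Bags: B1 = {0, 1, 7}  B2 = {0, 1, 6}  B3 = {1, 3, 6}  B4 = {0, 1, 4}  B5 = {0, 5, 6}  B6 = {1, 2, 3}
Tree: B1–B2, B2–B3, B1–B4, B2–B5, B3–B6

Yes; width 2.

Every vertex of G appears in some bag (union = {0, 1, 2, 3, 4, 5, 6, 7}); every edge is covered by a bag; and for each vertex v the set of bags containing v is connected in the bag tree. The decomposition is therefore valid. The largest bag has 3 vertices, so the width is 2.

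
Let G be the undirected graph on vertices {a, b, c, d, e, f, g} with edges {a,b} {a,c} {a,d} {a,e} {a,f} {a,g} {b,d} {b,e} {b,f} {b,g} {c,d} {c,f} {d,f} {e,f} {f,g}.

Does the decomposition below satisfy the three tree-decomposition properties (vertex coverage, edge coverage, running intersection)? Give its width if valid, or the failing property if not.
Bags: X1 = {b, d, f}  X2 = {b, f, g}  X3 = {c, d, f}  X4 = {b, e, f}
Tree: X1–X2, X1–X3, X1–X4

No — vertex a appears in no bag.

A tree decomposition must satisfy three properties: every vertex lies in some bag; for every edge, both endpoints lie together in some bag; and for every vertex, the bags containing it form a connected subtree. Here vertex a appears in no bag, so the decomposition is invalid.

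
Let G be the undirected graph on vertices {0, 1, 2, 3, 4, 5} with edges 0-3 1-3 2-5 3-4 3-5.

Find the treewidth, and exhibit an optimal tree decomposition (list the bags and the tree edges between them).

The largest bag has 2 vertices, giving width 1; this decomposition certifies tw(G) ≤ 1. Since G has at least one edge (e.g. 4–3), it is not an edgeless graph, so tw(G) ≥ 1. Hence tw(G) = 1 exactly.

Treewidth 1.
Bags: B1 = {3, 4}  B2 = {0, 3}  B3 = {1, 3}  B4 = {3, 5}  B5 = {2, 5}
Tree: B1–B2, B2–B3, B2–B4, B4–B5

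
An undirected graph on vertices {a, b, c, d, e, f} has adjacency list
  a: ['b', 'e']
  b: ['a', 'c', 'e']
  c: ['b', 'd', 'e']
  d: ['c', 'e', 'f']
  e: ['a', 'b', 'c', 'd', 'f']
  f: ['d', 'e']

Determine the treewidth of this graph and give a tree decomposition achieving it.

Every bag has size at most 3, so the width is 3 − 1 = 2 and tw(G) ≤ 2. For the lower bound, the 3 vertices {c, d, e} are pairwise adjacent, and any tree decomposition puts a clique entirely inside one bag — forcing width ≥ 2. The upper and lower bounds meet at 2, so that is the treewidth.

Treewidth 2.
Bags: B1 = {d, e, f}  B2 = {c, d, e}  B3 = {b, c, e}  B4 = {a, b, e}
Tree: B1–B2, B2–B3, B3–B4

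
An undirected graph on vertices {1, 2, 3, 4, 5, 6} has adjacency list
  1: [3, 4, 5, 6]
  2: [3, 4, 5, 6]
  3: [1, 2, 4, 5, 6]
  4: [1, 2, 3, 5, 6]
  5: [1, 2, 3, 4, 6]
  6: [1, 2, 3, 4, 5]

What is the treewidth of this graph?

A width-4 tree decomposition is:
Bags: B1 = {2, 3, 4, 5, 6}  B2 = {1, 3, 4, 5, 6}
Tree: B1–B2
Every bag has size at most 5, so the width is 5 − 1 = 4 and tw(G) ≤ 4. For the lower bound, the 5 vertices {1, 3, 4, 5, 6} are pairwise adjacent, and any tree decomposition puts a clique entirely inside one bag — forcing width ≥ 4. Therefore the treewidth is 4.

4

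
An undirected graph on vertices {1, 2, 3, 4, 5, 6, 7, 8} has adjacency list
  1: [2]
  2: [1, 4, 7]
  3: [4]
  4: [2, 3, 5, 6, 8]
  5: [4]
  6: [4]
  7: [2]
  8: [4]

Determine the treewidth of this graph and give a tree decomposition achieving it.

Treewidth 1.
One optimal decomposition is:
Bags: B1 = {4, 6}  B2 = {4, 8}  B3 = {3, 4}  B4 = {2, 4}  B5 = {2, 7}  B6 = {4, 5}  B7 = {1, 2}
Tree: B1–B2, B1–B3, B3–B4, B4–B5, B4–B6, B4–B7

The largest bag has 2 vertices, giving width 1; this decomposition certifies tw(G) ≤ 1. Any graph with an edge has treewidth ≥ 1, and G has the edge 6–4. Therefore the treewidth is 1.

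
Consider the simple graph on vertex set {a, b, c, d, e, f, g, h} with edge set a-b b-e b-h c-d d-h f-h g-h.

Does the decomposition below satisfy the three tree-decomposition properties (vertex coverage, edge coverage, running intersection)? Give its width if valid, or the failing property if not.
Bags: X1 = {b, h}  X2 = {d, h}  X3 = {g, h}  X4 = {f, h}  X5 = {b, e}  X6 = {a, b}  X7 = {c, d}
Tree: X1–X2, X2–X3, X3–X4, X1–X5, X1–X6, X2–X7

Yes; width 1.

Every vertex of G appears in some bag (union = {a, b, c, d, e, f, g, h}); every edge is covered by a bag; and for each vertex v the set of bags containing v is connected in the bag tree. The decomposition is therefore valid. The largest bag has 2 vertices, so the width is 1.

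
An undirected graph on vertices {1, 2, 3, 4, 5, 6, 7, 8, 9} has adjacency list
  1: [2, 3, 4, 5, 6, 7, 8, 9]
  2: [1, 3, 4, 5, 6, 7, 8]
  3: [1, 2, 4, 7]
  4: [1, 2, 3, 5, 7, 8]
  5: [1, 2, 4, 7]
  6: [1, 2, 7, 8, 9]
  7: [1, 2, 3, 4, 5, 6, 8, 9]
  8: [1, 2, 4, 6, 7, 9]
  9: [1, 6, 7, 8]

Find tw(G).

4

A width-4 tree decomposition is:
Bags: B1 = {1, 2, 6, 7, 8}  B2 = {1, 6, 7, 8, 9}  B3 = {1, 2, 4, 7, 8}  B4 = {1, 2, 3, 4, 7}  B5 = {1, 2, 4, 5, 7}
Tree: B1–B2, B1–B3, B3–B4, B4–B5
Each bag holds 5 vertices, so the decomposition has width 4, which upper-bounds the treewidth. Conversely, {1, 6, 7, 8, 9} is a clique of size 5, and the vertices of any clique must share a bag in every tree decomposition; so some bag has ≥ 5 vertices and tw(G) ≥ 4. Therefore the treewidth is 4.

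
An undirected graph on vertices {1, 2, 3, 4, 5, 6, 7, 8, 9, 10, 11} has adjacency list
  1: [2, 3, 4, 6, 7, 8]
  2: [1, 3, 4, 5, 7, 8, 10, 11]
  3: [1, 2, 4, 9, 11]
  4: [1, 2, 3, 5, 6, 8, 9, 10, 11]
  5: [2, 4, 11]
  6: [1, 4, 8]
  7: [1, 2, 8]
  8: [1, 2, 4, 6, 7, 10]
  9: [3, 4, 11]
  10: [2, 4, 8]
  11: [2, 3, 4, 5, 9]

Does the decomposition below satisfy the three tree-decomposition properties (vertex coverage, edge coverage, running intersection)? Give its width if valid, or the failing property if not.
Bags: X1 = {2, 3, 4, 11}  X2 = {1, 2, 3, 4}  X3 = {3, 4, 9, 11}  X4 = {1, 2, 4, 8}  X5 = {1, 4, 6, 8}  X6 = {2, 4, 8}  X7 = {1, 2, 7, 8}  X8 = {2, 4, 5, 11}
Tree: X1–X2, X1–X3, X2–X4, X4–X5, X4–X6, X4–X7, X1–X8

No — vertex 10 appears in no bag.

A tree decomposition must satisfy three properties: every vertex lies in some bag; for every edge, both endpoints lie together in some bag; and for every vertex, the bags containing it form a connected subtree. Here vertex 10 appears in no bag, so the decomposition is invalid.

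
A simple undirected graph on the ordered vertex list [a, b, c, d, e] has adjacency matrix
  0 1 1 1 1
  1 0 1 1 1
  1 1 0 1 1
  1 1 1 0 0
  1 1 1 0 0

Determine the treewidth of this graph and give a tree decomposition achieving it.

Treewidth 3.
One such decomposition:
Bags: B1 = {a, b, c, e}  B2 = {a, b, c, d}
Tree: B1–B2

The largest bag has 4 vertices, giving width 3; this decomposition certifies tw(G) ≤ 3. On the other hand G contains the 4-clique {a, b, c, d}. A clique must lie in a single bag of any decomposition, so no decomposition can have width below 3. Therefore the treewidth is 3.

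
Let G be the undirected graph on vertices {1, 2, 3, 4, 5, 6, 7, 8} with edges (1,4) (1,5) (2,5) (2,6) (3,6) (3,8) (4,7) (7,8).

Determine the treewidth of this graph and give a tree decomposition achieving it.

Treewidth 2.
One such decomposition:
Bags: B1 = {4, 7, 8}  B2 = {3, 4, 8}  B3 = {3, 4, 6}  B4 = {2, 4, 6}  B5 = {2, 4, 5}  B6 = {1, 4, 5}
Tree: B1–B2, B2–B3, B3–B4, B4–B5, B5–B6

The largest bag has 3 vertices, giving width 2; this decomposition certifies tw(G) ≤ 2. For the lower bound, G contains the cycle 4–7–8–3–6–2–5–1–4, so G is not a forest; only forests have treewidth ≤ 1, hence tw(G) ≥ 2. Hence tw(G) = 2 exactly.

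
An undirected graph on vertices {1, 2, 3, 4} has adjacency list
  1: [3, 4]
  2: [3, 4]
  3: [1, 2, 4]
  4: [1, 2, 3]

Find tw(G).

A width-2 tree decomposition is:
Bags: B1 = {2, 3, 4}  B2 = {1, 3, 4}
Tree: B1–B2
Every bag has size at most 3, so the width is 3 − 1 = 2 and tw(G) ≤ 2. For the lower bound, the 3 vertices {1, 3, 4} are pairwise adjacent, and any tree decomposition puts a clique entirely inside one bag — forcing width ≥ 2. Combining the bounds, tw(G) = 2.

2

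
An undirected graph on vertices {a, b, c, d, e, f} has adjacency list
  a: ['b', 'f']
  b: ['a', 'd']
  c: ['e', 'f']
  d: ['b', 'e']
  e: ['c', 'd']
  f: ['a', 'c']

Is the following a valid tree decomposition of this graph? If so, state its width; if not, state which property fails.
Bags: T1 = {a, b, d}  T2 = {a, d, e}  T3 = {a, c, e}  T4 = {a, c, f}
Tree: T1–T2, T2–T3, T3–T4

Every vertex of G appears in some bag (union = {a, b, c, d, e, f}); every edge is covered by a bag; and for each vertex v the set of bags containing v is connected in the bag tree. The decomposition is therefore valid. The largest bag has 3 vertices, so the width is 2.

Yes; width 2.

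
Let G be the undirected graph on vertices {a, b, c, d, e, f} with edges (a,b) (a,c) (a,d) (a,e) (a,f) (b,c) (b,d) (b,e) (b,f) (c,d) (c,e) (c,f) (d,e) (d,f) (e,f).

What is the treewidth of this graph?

A width-5 tree decomposition is:
Bags: B1 = {a, b, c, d, e, f}
Tree: (single bag)
With just one bag of size 6, the width is 6 − 1 = 5, so tw(G) ≤ 5. Conversely, {a, b, c, d, e, f} is a clique of size 6, and the vertices of any clique must share a bag in every tree decomposition; so some bag has ≥ 6 vertices and tw(G) ≥ 5. The upper and lower bounds meet at 5, so that is the treewidth.

5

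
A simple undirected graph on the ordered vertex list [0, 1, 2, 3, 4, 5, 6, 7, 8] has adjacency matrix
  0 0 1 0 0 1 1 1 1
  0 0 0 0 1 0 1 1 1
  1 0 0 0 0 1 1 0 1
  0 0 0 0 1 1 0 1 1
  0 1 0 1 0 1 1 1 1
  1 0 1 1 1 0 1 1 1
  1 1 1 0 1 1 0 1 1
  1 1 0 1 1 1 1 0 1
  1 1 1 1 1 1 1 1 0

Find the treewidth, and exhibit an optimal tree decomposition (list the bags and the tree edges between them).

Treewidth 4.
One optimal decomposition is:
Bags: B1 = {4, 5, 6, 7, 8}  B2 = {3, 4, 5, 7, 8}  B3 = {1, 4, 6, 7, 8}  B4 = {0, 5, 6, 7, 8}  B5 = {0, 2, 5, 6, 8}
Tree: B1–B2, B1–B3, B1–B4, B4–B5

Each bag holds 5 vertices, so the decomposition has width 4, which upper-bounds the treewidth. On the other hand G contains the 5-clique {1, 4, 6, 7, 8}. A clique must lie in a single bag of any decomposition, so no decomposition can have width below 4. Hence tw(G) = 4 exactly.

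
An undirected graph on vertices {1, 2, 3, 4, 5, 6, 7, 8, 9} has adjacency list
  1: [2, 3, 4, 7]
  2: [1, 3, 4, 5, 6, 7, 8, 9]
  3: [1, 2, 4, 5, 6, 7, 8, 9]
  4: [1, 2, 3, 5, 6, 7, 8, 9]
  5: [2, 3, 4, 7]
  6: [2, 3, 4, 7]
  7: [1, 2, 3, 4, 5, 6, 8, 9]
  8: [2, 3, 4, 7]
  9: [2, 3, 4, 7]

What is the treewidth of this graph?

4

A width-4 tree decomposition is:
Bags: B1 = {2, 3, 4, 7, 9}  B2 = {2, 3, 4, 6, 7}  B3 = {1, 2, 3, 4, 7}  B4 = {2, 3, 4, 5, 7}  B5 = {2, 3, 4, 7, 8}
Tree: B1–B2, B2–B3, B2–B4, B3–B5
Each bag holds 5 vertices, so the decomposition has width 4, which upper-bounds the treewidth. Conversely, {1, 2, 3, 4, 7} is a clique of size 5, and the vertices of any clique must share a bag in every tree decomposition; so some bag has ≥ 5 vertices and tw(G) ≥ 4. Combining the bounds, tw(G) = 4.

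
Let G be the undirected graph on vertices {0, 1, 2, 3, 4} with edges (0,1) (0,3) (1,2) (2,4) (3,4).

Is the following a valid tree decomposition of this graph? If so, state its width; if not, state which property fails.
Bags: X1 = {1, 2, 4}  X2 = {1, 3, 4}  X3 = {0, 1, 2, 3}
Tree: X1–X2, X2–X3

A tree decomposition must satisfy three properties: every vertex lies in some bag; for every edge, both endpoints lie together in some bag; and for every vertex, the bags containing it form a connected subtree. Here bags containing vertex 2 are not connected in the tree, so the decomposition is invalid.

No — bags containing vertex 2 are not connected in the tree.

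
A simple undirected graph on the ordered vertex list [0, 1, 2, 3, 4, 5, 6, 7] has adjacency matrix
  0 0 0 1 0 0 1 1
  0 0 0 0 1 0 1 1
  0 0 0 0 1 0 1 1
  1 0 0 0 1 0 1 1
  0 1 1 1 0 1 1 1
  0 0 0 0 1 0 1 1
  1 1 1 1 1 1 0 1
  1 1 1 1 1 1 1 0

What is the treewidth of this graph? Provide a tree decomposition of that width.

Each bag holds 4 vertices, so the decomposition has width 3, which upper-bounds the treewidth. For the lower bound, the 4 vertices {0, 3, 6, 7} are pairwise adjacent, and any tree decomposition puts a clique entirely inside one bag — forcing width ≥ 3. Therefore the treewidth is 3.

Treewidth 3.
One optimal decomposition is:
Bags: B1 = {4, 5, 6, 7}  B2 = {1, 4, 6, 7}  B3 = {3, 4, 6, 7}  B4 = {0, 3, 6, 7}  B5 = {2, 4, 6, 7}
Tree: B1–B2, B2–B3, B3–B4, B1–B5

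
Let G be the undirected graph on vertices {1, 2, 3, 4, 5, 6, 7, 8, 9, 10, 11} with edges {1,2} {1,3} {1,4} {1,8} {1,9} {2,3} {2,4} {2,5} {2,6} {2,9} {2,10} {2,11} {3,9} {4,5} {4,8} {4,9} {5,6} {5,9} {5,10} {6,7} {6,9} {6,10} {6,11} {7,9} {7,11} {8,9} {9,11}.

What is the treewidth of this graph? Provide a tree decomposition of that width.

Each bag holds 4 vertices, so the decomposition has width 3, which upper-bounds the treewidth. For the lower bound, the 4 vertices {1, 4, 8, 9} are pairwise adjacent, and any tree decomposition puts a clique entirely inside one bag — forcing width ≥ 3. Therefore the treewidth is 3.

Treewidth 3.
One such decomposition:
Bags: B1 = {2, 5, 6, 9}  B2 = {2, 4, 5, 9}  B3 = {1, 2, 4, 9}  B4 = {2, 6, 9, 11}  B5 = {1, 2, 3, 9}  B6 = {1, 4, 8, 9}  B7 = {2, 5, 6, 10}  B8 = {6, 7, 9, 11}
Tree: B1–B2, B2–B3, B1–B4, B3–B5, B3–B6, B1–B7, B4–B8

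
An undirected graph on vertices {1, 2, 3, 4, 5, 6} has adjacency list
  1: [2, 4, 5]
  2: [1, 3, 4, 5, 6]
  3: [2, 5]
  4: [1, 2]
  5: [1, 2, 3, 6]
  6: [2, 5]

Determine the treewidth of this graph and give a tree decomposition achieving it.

Treewidth 2.
One such decomposition:
Bags: B1 = {2, 5, 6}  B2 = {2, 3, 5}  B3 = {1, 2, 5}  B4 = {1, 2, 4}
Tree: B1–B2, B2–B3, B3–B4

Each bag holds 3 vertices, so the decomposition has width 2, which upper-bounds the treewidth. Conversely, {1, 2, 4} is a clique of size 3, and the vertices of any clique must share a bag in every tree decomposition; so some bag has ≥ 3 vertices and tw(G) ≥ 2. Hence tw(G) = 2 exactly.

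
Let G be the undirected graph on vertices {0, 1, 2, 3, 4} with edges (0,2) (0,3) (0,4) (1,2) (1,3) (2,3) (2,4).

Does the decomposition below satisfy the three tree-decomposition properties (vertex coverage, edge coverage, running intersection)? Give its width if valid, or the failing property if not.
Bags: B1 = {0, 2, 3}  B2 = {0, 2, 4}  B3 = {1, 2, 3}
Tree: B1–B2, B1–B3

Yes; width 2.

Every vertex of G appears in some bag (union = {0, 1, 2, 3, 4}); every edge is covered by a bag; and for each vertex v the set of bags containing v is connected in the bag tree. The decomposition is therefore valid. The largest bag has 3 vertices, so the width is 2.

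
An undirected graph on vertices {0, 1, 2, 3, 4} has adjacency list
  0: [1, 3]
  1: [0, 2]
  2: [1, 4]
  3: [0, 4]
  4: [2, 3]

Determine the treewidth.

A width-2 tree decomposition is:
Bags: B1 = {0, 3, 4}  B2 = {0, 1, 4}  B3 = {1, 2, 4}
Tree: B1–B2, B2–B3
The largest bag has 3 vertices, giving width 2; this decomposition certifies tw(G) ≤ 2. Since 4–3–0–1–2–4 is a cycle in G, G is not acyclic. Forests are exactly the graphs of treewidth ≤ 1, so tw(G) ≥ 2. Therefore the treewidth is 2.

2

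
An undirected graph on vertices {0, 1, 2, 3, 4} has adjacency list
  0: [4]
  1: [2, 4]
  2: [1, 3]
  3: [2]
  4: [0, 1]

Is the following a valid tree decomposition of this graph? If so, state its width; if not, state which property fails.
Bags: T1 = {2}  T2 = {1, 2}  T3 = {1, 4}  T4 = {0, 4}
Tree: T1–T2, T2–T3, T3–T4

No — vertex 3 appears in no bag.

A tree decomposition must satisfy three properties: every vertex lies in some bag; for every edge, both endpoints lie together in some bag; and for every vertex, the bags containing it form a connected subtree. Here vertex 3 appears in no bag, so the decomposition is invalid.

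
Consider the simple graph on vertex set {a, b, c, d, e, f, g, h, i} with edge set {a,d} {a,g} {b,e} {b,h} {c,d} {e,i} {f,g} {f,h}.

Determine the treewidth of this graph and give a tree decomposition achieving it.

Treewidth 1.
Bags: B1 = {c, d}  B2 = {a, d}  B3 = {a, g}  B4 = {f, g}  B5 = {f, h}  B6 = {b, h}  B7 = {b, e}  B8 = {e, i}
Tree: B1–B2, B2–B3, B3–B4, B4–B5, B5–B6, B6–B7, B7–B8

The largest bag has 2 vertices, giving width 1; this decomposition certifies tw(G) ≤ 1. Since G has at least one edge (e.g. c–d), it is not an edgeless graph, so tw(G) ≥ 1. Therefore the treewidth is 1.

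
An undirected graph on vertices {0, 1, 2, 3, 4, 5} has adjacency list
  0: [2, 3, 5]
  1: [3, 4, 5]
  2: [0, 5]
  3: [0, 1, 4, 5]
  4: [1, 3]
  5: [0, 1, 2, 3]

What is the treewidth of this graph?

A width-2 tree decomposition is:
Bags: B1 = {1, 3, 5}  B2 = {0, 3, 5}  B3 = {1, 3, 4}  B4 = {0, 2, 5}
Tree: B1–B2, B1–B3, B2–B4
Every bag has size at most 3, so the width is 3 − 1 = 2 and tw(G) ≤ 2. On the other hand G contains the 3-clique {0, 2, 5}. A clique must lie in a single bag of any decomposition, so no decomposition can have width below 2. The upper and lower bounds meet at 2, so that is the treewidth.

2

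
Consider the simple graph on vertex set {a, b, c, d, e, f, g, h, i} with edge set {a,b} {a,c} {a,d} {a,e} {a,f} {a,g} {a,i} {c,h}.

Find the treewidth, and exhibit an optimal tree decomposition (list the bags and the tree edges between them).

Treewidth 1.
Bags: B1 = {a, d}  B2 = {a, c}  B3 = {a, f}  B4 = {a, b}  B5 = {a, e}  B6 = {a, i}  B7 = {a, g}  B8 = {c, h}
Tree: B1–B2, B2–B3, B2–B4, B3–B5, B3–B6, B6–B7, B2–B8

Each bag holds 2 vertices, so the decomposition has width 1, which upper-bounds the treewidth. G has an edge, so its treewidth is at least 1. Hence tw(G) = 1 exactly.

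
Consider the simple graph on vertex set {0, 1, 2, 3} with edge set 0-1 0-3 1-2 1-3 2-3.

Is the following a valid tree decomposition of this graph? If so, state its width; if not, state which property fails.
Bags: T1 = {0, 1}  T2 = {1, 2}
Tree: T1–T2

A tree decomposition must satisfy three properties: every vertex lies in some bag; for every edge, both endpoints lie together in some bag; and for every vertex, the bags containing it form a connected subtree. Here vertex 3 appears in no bag, so the decomposition is invalid.

No — vertex 3 appears in no bag.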